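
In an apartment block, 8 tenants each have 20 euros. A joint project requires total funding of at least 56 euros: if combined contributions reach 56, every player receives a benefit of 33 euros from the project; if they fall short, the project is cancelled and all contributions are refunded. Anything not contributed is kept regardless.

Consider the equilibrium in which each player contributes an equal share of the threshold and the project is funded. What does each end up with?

Equal share of the threshold: 56/8 = 7.
At this profile no one gains by cutting their contribution: any cut drops the total below 56, the project is cancelled, contributions are refunded, and the deviator ends with 20, which is less than 20 − 7 + 33 = 46. Contributing more than 7 just wastes the excess. So contributing exactly 7 is a best response.
Each player's payoff: 20 − 7 + 33 = 46.

46 euros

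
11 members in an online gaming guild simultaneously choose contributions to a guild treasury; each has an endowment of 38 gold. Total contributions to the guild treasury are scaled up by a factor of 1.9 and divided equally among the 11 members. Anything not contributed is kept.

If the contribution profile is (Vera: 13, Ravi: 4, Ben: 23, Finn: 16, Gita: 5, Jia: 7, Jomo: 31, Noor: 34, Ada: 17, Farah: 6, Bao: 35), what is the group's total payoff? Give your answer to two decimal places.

589.90 gold

Total contributed: 13 + 4 + 23 + 16 + 5 + 7 + 31 + 34 + 17 + 6 + 35 = 191; total kept: 11 × 38 − 191 = 227.
The guild treasury pays out 1.9 × 191 = 362.90 in aggregate.
Group total = 227 + 362.90 = 589.90.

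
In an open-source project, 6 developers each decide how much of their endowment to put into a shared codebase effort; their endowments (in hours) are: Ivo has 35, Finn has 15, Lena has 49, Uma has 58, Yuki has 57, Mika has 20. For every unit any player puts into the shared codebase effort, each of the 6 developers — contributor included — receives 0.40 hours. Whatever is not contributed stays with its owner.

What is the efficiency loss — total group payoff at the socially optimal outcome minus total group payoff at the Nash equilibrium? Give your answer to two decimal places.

The private return per contributed unit is 0.40 < 1 for everyone, so the Nash equilibrium is zero contribution and the group total is Σ E_j = 35 + 15 + 49 + 58 + 57 + 20 = 234.
Each contributed unit returns 2.400 to the group, so the social optimum is full contribution by everyone: group total = 2.400 × 234 = 561.60.
Efficiency loss = (2.400 − 1) × 234 = 327.60.

327.60 hours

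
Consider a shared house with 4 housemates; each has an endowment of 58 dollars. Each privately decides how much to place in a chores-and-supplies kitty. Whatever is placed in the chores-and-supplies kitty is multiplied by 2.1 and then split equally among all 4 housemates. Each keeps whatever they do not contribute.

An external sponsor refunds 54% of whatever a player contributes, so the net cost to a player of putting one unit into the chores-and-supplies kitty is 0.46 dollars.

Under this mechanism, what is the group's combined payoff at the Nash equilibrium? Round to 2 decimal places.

Under the mechanism each unit contributed yields (2.1/4) / 0.46 = 1.1413 back to its contributor per unit of net cost, which exceeds 1, making full contribution the dominant choice for everyone.
So the Nash equilibrium is full contribution by all 4; the group earns 4 × (58 × 0.54 + 2.1 × 58) = 612.48.

612.48 dollars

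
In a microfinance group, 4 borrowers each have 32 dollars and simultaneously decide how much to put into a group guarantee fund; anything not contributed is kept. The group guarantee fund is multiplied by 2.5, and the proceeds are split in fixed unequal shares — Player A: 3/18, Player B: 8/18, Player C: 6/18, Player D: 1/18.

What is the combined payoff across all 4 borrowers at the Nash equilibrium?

176.00 dollars

Each unit j contributes comes back to j as 2.5 × (j's share), so j prefers to contribute only if that share exceeds 1/2.5 = 0.4000; otherwise keeping the unit dominates.
Only Player B (8/18) clears that bar, contributing 32; the remaining 3 contribute 0. Total contributed: 32.
The group guarantee fund pays out 2.5 × 32 = 80.00 in total (split across the unequal shares, but the aggregate is all that matters for the group sum).
The 3 free-riders keep 32 each, adding 96. Group total = 96 + 80.00 = 176.00.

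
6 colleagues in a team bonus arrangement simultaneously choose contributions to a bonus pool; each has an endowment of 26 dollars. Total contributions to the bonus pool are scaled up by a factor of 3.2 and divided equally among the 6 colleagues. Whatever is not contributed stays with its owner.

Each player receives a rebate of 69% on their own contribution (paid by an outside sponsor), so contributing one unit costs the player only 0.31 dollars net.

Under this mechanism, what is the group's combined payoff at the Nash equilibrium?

606.84 dollars

The effective private return per unit is now (3.2/6) / 0.31 = 1.7204 > 1, so every player's dominant strategy flips to full contribution.
At the Nash equilibrium everyone contributes 26. Group total payoff = 6 × (26 × 0.69 + 3.2 × 26) = 606.84.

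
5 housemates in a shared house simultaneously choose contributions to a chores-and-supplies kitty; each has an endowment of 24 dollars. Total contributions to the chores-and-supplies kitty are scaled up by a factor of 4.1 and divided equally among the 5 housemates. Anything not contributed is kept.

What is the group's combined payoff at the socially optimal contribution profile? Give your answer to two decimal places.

492.00 dollars

Each contributed unit returns 4.100 to the group as a whole (0.8200 to each of 5 players), which exceeds 1, so the social optimum is full contribution: group total = 4.100 × 120 = 492.00.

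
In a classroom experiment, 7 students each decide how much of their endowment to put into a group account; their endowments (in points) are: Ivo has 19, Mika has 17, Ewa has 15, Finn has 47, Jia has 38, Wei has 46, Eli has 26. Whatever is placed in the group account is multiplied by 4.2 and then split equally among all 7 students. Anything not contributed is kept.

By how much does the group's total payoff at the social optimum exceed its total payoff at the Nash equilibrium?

665.60 points

The private return per contributed unit is 4.2/7 = 0.6000 < 1 for every player regardless of endowment, so the Nash equilibrium is zero contribution and the group total is Σ E_j = 19 + 17 + 15 + 47 + 38 + 46 + 26 = 208.
Each contributed unit returns 4.200 to the group, so the social optimum is full contribution by everyone: group total = 4.200 × 208 = 873.60.
Efficiency loss = (4.200 − 1) × 208 = 665.60.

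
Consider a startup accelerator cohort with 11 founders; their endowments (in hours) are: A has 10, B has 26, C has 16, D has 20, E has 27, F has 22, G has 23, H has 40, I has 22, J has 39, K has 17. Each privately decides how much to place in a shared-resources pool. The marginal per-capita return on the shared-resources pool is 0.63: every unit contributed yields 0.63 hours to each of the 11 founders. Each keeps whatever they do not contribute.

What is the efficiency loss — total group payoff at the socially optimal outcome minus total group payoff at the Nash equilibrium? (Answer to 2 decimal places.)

The private return per contributed unit is 0.63 < 1 for everyone, so the Nash equilibrium is zero contribution and the group total is Σ E_j = 10 + 26 + 16 + 20 + 27 + 22 + 23 + 40 + 22 + 39 + 17 = 262.
Each contributed unit returns 6.930 to the group, so the social optimum is full contribution by everyone: group total = 6.930 × 262 = 1815.66.
Efficiency loss = (6.930 − 1) × 262 = 1553.66.

1553.66 hours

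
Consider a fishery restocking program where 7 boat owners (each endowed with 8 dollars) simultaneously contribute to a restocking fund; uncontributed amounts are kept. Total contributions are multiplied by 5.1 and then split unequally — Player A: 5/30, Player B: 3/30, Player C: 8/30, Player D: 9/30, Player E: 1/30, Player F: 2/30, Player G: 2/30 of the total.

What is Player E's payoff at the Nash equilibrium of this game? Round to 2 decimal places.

10.72 dollars

Player j's private return per contributed unit is 5.1 × (j's share). Contributing is weakly dominant for j when that share is at least 1/5.1 = 0.1961, and contributing 0 is dominant otherwise.
Player C and Player D are above the threshold, contributing 8 each; the remaining 5 contribute 0. Total contributed: 16.
Player E keeps 8 and receives 5.1 × 16 × 1/30 = 2.72 from the restocking fund, for a payoff of 10.72.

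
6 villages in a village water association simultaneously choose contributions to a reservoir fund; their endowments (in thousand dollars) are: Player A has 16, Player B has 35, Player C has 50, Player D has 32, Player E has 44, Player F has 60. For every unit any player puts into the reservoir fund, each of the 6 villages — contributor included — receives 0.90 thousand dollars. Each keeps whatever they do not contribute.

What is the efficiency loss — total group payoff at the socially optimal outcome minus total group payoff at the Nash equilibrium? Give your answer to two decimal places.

1042.80 thousand dollars

The private return per contributed unit is 0.90 < 1 for everyone, so the Nash equilibrium is zero contribution and the group total is Σ E_j = 16 + 35 + 50 + 32 + 44 + 60 = 237.
Each contributed unit returns 5.400 to the group, so the social optimum is full contribution by everyone: group total = 5.400 × 237 = 1279.80.
Efficiency loss = (5.400 − 1) × 237 = 1042.80.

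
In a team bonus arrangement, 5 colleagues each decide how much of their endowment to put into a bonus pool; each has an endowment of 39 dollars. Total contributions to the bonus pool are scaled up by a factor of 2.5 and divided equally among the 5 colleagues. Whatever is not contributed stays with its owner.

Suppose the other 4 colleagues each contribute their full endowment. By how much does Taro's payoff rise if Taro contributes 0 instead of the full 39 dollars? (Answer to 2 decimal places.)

Switching from a contribution of 39 to 0 lets Taro keep an extra 39 dollars, but lowers the bonus pool by 39, which costs Taro their own share of that drop: 2.5/5 × 39 = 19.50.
Net gain = 39 − 19.50 = 19.50. The private return per contributed unit (0.5000) is below 1, so free-riding is indeed the best response regardless of what the others do.

19.50 dollars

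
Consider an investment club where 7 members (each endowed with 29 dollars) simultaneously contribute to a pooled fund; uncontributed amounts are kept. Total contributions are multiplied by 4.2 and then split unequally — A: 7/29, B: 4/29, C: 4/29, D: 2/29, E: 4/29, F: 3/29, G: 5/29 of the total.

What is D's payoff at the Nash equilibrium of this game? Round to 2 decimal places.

Player j's private return per contributed unit is 4.2 × (j's share). Contributing is weakly dominant for j when that share is at least 1/4.2 = 0.2381, and contributing 0 is dominant otherwise.
Only A (7/29) clears that bar, contributing 29; the remaining 6 contribute 0. Total contributed: 29.
D keeps 29 and receives 4.2 × 29 × 2/29 = 8.40 from the pooled fund, for a payoff of 37.40.

37.40 dollars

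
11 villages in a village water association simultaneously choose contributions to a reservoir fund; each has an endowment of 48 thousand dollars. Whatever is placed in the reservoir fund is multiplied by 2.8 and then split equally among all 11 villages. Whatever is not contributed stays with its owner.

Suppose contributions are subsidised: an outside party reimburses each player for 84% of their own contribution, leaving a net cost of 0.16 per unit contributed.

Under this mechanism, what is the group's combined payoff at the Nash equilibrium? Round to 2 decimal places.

With the mechanism, a contributed unit returns (2.8/11) / 0.16 = 1.5909 per unit of net cost to the contributor — now above 1 — so contributing fully is weakly dominant for every player.
At the Nash equilibrium everyone contributes 48. Group total payoff = 11 × (48 × 0.84 + 2.8 × 48) = 1921.92.

1921.92 thousand dollars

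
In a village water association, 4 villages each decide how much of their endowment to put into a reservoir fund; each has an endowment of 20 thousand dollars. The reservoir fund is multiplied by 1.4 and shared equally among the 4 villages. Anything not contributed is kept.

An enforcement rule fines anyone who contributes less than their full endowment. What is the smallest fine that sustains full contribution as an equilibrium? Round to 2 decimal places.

Given the others contribute fully, the best deviation is to contribute 0 (any partial contribution still incurs the fine and gives up units whose private return 0.3500 is below 1).
Deviating from 20 to 0 saves 20 thousand dollars but forfeits the deviator's share of the drop in the reservoir fund: 1.4/4 × 20 = 7.00.
So the deviation gain is 20 − 7.00 = 13.00, and the fine must be at least 13.00 thousand dollars to wipe it out.

13.00 thousand dollars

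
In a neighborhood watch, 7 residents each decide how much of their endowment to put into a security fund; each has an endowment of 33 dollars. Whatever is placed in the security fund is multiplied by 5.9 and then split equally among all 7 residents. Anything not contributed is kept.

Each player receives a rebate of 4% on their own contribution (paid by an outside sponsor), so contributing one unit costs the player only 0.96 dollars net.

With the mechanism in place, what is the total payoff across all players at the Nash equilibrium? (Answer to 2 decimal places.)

231.00 dollars

Even with the mechanism, each unit contributed returns only (5.9/7) / 0.96 = 0.8780 per unit of net cost, so contributing nothing is still dominant.
At the Nash equilibrium no one contributes; group total payoff = 7 × 33 = 231.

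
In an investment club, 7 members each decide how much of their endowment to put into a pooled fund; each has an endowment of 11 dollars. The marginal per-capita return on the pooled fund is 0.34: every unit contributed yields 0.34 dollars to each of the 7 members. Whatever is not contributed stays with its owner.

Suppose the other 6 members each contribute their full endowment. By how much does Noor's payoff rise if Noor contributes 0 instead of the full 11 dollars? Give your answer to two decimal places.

7.26 dollars

Switching from a contribution of 11 to 0 lets Noor keep an extra 11 dollars, but lowers the pooled fund by 11, which costs Noor their own share of that drop: 0.34 × 11 = 3.74.
Net gain = 11 − 3.74 = 7.26. The private return per contributed unit (0.34) is below 1, so free-riding is indeed the best response regardless of what the others do.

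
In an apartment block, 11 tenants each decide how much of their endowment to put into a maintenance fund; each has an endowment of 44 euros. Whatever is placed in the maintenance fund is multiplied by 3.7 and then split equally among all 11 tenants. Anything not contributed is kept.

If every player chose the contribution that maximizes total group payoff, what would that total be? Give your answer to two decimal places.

Each contributed unit returns 3.700 to the group as a whole (0.3364 to each of 11 players), which exceeds 1, so the social optimum is full contribution: group total = 3.700 × 484 = 1790.80.

1790.80 euros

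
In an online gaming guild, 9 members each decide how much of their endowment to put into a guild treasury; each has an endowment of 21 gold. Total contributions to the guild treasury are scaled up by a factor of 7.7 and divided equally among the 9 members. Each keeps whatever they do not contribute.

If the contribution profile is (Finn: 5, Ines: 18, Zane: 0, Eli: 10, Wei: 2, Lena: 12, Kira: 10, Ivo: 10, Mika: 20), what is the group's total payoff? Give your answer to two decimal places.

771.90 gold

Total contributed: 5 + 18 + 0 + 10 + 2 + 12 + 10 + 10 + 20 = 87; total kept: 9 × 21 − 87 = 102.
The guild treasury pays out 7.7 × 87 = 669.90 in aggregate.
Group total = 102 + 669.90 = 771.90.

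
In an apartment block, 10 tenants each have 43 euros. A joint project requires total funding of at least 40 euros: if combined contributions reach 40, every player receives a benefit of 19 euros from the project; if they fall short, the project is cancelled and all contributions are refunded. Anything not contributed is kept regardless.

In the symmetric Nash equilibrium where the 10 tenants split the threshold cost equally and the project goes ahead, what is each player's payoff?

Equal share of the threshold: 40/10 = 4.
At this profile no one gains by cutting their contribution: any cut drops the total below 40, the project is cancelled, contributions are refunded, and the deviator ends with 43, which is less than 43 − 4 + 19 = 58. Contributing more than 4 just wastes the excess. So contributing exactly 4 is a best response.
Each player's payoff: 43 − 4 + 19 = 58.

58 euros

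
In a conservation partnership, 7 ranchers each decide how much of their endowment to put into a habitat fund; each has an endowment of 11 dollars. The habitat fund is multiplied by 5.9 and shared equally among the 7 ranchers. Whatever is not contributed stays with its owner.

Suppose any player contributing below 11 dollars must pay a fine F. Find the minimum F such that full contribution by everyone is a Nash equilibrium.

1.73 dollars

Given the others contribute fully, the best deviation is to contribute 0 (any partial contribution still incurs the fine and gives up units whose private return 0.8429 is below 1).
Deviating from 11 to 0 saves 11 dollars but forfeits the deviator's share of the drop in the habitat fund: 5.9/7 × 11 = 9.27.
So the deviation gain is 11 − 9.27 = 1.73, and the fine must be at least 1.73 dollars to wipe it out.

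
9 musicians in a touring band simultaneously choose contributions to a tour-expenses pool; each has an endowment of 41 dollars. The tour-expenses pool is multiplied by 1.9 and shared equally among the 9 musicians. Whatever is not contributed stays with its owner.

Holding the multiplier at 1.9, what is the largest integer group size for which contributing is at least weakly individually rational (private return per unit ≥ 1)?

1

Private return per unit is 1.9/(group size), which is ≥ 1 whenever the group size is ≤ 1.9.
The largest such integer is 1.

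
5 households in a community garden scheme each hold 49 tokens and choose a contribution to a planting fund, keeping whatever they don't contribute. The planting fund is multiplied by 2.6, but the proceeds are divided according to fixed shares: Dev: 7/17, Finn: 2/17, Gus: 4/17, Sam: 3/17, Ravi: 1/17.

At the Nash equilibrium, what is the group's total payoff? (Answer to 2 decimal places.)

For player j, contributing a unit is worthwhile iff 2.6 × (j's share) ≥ 1, i.e. iff j's share is at least 0.3846.
Only Dev (7/17) clears that bar, contributing 49; the remaining 4 contribute 0. Total contributed: 49.
The planting fund pays out 2.6 × 49 = 127.40 in total (split across the unequal shares, but the aggregate is all that matters for the group sum).
The 4 free-riders keep 49 each, adding 196. Group total = 196 + 127.40 = 323.40.

323.40 tokens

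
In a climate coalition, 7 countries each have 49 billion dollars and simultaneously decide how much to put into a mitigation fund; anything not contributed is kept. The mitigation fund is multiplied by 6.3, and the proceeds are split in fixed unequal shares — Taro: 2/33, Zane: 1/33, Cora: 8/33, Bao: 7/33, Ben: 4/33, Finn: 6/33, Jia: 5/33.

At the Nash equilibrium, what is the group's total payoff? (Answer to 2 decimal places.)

1122.10 billion dollars

A player with share s gets back 6.3·s per unit contributed, so full contribution is dominant for anyone with s > 1/6.3 = 0.1587 and zero contribution is dominant for anyone below.
Cora, Bao and Finn clear that bar, contributing 49 each; the remaining 4 contribute 0. Total contributed: 147.
The mitigation fund pays out 6.3 × 147 = 926.10 in total (split across the unequal shares, but the aggregate is all that matters for the group sum).
The 4 free-riders keep 49 each, adding 196. Group total = 196 + 926.10 = 1122.10.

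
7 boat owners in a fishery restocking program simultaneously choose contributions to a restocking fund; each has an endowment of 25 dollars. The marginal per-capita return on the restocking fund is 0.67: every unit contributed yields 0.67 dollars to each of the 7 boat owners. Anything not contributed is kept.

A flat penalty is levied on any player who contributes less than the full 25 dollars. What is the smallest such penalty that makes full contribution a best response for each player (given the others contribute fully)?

8.25 dollars

Given the others contribute fully, the best deviation is to contribute 0 (any partial contribution still incurs the fine and gives up units whose private return 0.67 is below 1).
Deviating from 25 to 0 saves 25 dollars but forfeits the deviator's share of the drop in the restocking fund: 0.67 × 25 = 16.75.
So the deviation gain is 25 − 16.75 = 8.25, and the fine must be at least 8.25 dollars to wipe it out.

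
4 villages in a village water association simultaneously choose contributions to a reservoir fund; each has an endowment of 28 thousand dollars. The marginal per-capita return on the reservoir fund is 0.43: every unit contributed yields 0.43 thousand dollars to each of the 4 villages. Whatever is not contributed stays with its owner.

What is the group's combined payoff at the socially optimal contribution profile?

192.64 thousand dollars

Each contributed unit returns 1.720 to the group as a whole (0.43 to each of 4 players), which exceeds 1, so the social optimum is full contribution: group total = 1.720 × 112 = 192.64.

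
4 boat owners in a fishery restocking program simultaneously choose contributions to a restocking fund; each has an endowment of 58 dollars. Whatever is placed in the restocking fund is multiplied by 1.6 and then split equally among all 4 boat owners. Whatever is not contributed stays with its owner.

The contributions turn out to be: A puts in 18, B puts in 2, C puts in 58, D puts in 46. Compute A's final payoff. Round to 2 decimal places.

89.60 dollars

Total contributed: 18 + 2 + 58 + 46 = 124.
Each receives 1.6 × 124 / 4 = 49.60 from the restocking fund.
A keeps 58 − 18 = 40, so A's payoff is 40 + 49.60 = 89.60.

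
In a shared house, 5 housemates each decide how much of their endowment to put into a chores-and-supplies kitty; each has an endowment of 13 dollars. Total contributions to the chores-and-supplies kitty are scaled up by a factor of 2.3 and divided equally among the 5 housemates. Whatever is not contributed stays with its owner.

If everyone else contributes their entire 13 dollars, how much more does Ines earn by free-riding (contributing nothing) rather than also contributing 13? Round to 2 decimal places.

Switching from a contribution of 13 to 0 lets Ines keep an extra 13 dollars, but lowers the chores-and-supplies kitty by 13, which costs Ines their own share of that drop: 2.3/5 × 13 = 5.98.
Net gain = 13 − 5.98 = 7.02. The private return per contributed unit (0.4600) is below 1, so free-riding is indeed the best response regardless of what the others do.

7.02 dollars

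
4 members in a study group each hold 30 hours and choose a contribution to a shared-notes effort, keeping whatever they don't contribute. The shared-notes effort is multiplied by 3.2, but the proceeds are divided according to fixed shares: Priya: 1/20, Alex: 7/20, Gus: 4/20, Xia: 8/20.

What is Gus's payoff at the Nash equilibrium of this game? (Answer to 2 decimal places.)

68.40 hours

A player with share s gets back 3.2·s per unit contributed, so full contribution is dominant for anyone with s > 1/3.2 = 0.3125 and zero contribution is dominant for anyone below.
Alex and Xia are above the threshold, contributing 30 each; the remaining 2 contribute 0. Total contributed: 60.
Gus keeps 30 and receives 3.2 × 60 × 4/20 = 38.40 from the shared-notes effort, for a payoff of 68.40.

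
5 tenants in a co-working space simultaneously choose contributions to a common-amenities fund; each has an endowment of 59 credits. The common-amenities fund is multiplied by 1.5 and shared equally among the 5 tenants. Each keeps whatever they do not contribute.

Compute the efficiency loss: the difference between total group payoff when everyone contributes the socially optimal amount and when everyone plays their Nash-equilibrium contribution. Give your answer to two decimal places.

Each contributed unit returns 1.5/5 = 0.3000 to its contributor — below 1 — so contributing 0 is dominant for every player. At the Nash equilibrium everyone keeps their 59, and the group total is 5 × 59 = 295.
Each contributed unit returns 1.500 to the group as a whole (0.3000 to each of 5 players), which exceeds 1, so the social optimum is full contribution: group total = 1.500 × 295 = 442.50.
Efficiency loss = 442.50 − 295 = 147.50.

147.50 credits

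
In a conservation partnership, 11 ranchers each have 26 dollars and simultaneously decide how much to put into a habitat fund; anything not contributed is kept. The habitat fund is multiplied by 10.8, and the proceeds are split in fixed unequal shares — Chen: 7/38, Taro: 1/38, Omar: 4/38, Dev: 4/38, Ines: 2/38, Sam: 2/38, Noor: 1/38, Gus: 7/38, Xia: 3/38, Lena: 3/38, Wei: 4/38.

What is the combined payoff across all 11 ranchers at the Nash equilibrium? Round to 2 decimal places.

1560.00 dollars

Each unit j contributes comes back to j as 10.8 × (j's share), so j prefers to contribute only if that share exceeds 1/10.8 = 0.0926; otherwise keeping the unit dominates.
Chen, Omar, Dev, Gus and Wei are above the threshold, contributing 26 each; the remaining 6 contribute 0. Total contributed: 130.
The habitat fund pays out 10.8 × 130 = 1404.00 in total (split across the unequal shares, but the aggregate is all that matters for the group sum).
The 6 free-riders keep 26 each, adding 156. Group total = 156 + 1404.00 = 1560.00.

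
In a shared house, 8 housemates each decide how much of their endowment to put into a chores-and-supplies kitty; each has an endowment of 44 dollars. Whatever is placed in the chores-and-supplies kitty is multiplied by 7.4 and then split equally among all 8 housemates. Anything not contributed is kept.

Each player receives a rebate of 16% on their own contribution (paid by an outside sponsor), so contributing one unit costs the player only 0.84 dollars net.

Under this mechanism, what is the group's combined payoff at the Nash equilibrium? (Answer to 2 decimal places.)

2661.12 dollars

The effective private return per unit is now (7.4/8) / 0.84 = 1.1012 > 1, so every player's dominant strategy flips to full contribution.
So the Nash equilibrium is full contribution by all 8; the group earns 8 × (44 × 0.16 + 7.4 × 44) = 2661.12.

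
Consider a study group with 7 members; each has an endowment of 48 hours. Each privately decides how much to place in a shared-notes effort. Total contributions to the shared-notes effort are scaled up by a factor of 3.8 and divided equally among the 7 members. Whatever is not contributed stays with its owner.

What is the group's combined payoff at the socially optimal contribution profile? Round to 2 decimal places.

1276.80 hours

Each contributed unit returns 3.800 to the group as a whole (0.5429 to each of 7 players), which exceeds 1, so the social optimum is full contribution: group total = 3.800 × 336 = 1276.80.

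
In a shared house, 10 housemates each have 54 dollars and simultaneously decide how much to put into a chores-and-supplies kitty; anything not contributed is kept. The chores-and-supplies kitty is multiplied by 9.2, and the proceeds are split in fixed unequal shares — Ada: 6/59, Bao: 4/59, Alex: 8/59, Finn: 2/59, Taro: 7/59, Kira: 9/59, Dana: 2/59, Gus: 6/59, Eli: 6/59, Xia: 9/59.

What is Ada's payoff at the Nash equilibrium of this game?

256.09 dollars

Player j's private return per contributed unit is 9.2 × (j's share). Contributing is weakly dominant for j when that share is at least 1/9.2 = 0.1087, and contributing 0 is dominant otherwise.
The shares above 0.1087 belong to Alex, Taro, Kira and Xia, contributing 54 each; the remaining 6 contribute 0. Total contributed: 216.
Ada keeps 54 and receives 9.2 × 216 × 6/59 = 202.09 from the chores-and-supplies kitty, for a payoff of 256.09.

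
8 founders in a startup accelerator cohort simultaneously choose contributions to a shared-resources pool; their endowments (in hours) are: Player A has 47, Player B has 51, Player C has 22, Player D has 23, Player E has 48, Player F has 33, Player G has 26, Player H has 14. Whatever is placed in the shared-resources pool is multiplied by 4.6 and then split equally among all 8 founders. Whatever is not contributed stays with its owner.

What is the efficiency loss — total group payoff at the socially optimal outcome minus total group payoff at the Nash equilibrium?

The private return per contributed unit is 4.6/8 = 0.5750 < 1 for every player regardless of endowment, so the Nash equilibrium is zero contribution and the group total is Σ E_j = 47 + 51 + 22 + 23 + 48 + 33 + 26 + 14 = 264.
Each contributed unit returns 4.600 to the group, so the social optimum is full contribution by everyone: group total = 4.600 × 264 = 1214.40.
Efficiency loss = (4.600 − 1) × 264 = 950.40.

950.40 hours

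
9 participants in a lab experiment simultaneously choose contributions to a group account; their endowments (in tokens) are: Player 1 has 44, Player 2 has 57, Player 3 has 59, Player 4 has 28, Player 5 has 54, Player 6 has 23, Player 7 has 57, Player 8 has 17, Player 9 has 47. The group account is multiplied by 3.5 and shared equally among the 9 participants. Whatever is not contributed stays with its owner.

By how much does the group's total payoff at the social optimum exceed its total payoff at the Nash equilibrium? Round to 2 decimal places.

965.00 tokens

The private return per contributed unit is 3.5/9 = 0.3889 < 1 for every player regardless of endowment, so the Nash equilibrium is zero contribution and the group total is Σ E_j = 44 + 57 + 59 + 28 + 54 + 23 + 57 + 17 + 47 = 386.
Each contributed unit returns 3.500 to the group, so the social optimum is full contribution by everyone: group total = 3.500 × 386 = 1351.00.
Efficiency loss = (3.500 − 1) × 386 = 965.00.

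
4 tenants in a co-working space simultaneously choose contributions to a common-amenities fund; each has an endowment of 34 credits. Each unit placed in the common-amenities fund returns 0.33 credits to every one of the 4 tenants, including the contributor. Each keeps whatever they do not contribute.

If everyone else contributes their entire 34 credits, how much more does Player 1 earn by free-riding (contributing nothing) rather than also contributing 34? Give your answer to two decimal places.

22.78 credits

Switching from a contribution of 34 to 0 lets Player 1 keep an extra 34 credits, but lowers the common-amenities fund by 34, which costs Player 1 their own share of that drop: 0.33 × 34 = 11.22.
Net gain = 34 − 11.22 = 22.78. The private return per contributed unit (0.33) is below 1, so free-riding is indeed the best response regardless of what the others do.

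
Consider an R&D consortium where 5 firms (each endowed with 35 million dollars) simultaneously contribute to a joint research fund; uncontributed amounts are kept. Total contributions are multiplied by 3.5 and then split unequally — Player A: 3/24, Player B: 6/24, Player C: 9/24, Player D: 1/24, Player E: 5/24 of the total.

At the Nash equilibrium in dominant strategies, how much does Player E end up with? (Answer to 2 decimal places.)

Player j's private return per contributed unit is 3.5 × (j's share). Contributing is weakly dominant for j when that share is at least 1/3.5 = 0.2857, and contributing 0 is dominant otherwise.
The only share above 0.2857 is Player C's 9/24, contributing 35; the remaining 4 contribute 0. Total contributed: 35.
Player E keeps 35 and receives 3.5 × 35 × 5/24 = 25.52 from the joint research fund, for a payoff of 60.52.

60.52 million dollars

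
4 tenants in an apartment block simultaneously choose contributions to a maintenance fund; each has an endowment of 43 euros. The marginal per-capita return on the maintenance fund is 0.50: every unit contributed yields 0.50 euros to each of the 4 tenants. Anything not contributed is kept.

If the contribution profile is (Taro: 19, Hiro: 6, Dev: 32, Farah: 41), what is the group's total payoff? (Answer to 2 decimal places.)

Total contributed: 19 + 6 + 32 + 41 = 98; total kept: 4 × 43 − 98 = 74.
The maintenance fund pays out 0.50 × 4 × 98 = 196.00 in aggregate.
Group total = 74 + 196.00 = 270.00.

270.00 euros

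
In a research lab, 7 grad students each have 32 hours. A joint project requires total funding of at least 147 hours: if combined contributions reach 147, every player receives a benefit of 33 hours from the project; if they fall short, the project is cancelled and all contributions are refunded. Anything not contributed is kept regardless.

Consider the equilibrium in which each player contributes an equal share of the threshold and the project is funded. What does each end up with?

44 hours

Equal share of the threshold: 147/7 = 21.
At this profile no one gains by cutting their contribution: any cut drops the total below 147, the project is cancelled, contributions are refunded, and the deviator ends with 32, which is less than 32 − 21 + 33 = 44. Contributing more than 21 just wastes the excess. So contributing exactly 21 is a best response.
Each player's payoff: 32 − 21 + 33 = 44.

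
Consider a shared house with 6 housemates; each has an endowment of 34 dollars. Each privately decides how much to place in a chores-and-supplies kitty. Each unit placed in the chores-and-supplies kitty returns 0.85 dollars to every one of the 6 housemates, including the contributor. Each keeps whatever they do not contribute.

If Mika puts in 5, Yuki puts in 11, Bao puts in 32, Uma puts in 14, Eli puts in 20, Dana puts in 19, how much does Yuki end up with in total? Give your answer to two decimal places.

Total contributed: 5 + 11 + 32 + 14 + 20 + 19 = 101.
Each receives 0.85 × 101 = 85.85 from the chores-and-supplies kitty.
Yuki keeps 34 − 11 = 23, so Yuki's payoff is 23 + 85.85 = 108.85.

108.85 dollars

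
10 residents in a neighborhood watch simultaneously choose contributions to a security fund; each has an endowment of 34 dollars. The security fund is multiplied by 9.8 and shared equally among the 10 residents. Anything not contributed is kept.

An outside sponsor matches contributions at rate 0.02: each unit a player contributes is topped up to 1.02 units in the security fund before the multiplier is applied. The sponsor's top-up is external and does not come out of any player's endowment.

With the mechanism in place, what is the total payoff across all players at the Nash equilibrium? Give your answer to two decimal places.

340.00 dollars

The effective private return is 9.8 × 1.02 / 10 = 0.9996, which is still under 1, so the mechanism doesn't change anyone's dominant strategy: zero contribution.
At the Nash equilibrium no one contributes; group total payoff = 10 × 34 = 340.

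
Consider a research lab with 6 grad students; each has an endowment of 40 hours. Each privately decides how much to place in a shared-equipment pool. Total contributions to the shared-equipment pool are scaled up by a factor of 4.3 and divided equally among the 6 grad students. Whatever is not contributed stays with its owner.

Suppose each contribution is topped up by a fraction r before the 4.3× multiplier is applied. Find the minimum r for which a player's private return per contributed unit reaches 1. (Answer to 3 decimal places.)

0.395

With matching at rate r, one contributed unit becomes (1 + r) in the shared-equipment pool and returns 4.3 × (1 + r) / 6 to the contributor.
Setting this equal to 1: 1 + r = 6/4.3 = 1.3953.
So the minimum matching rate is r = 1.3953 − 1 = 0.395.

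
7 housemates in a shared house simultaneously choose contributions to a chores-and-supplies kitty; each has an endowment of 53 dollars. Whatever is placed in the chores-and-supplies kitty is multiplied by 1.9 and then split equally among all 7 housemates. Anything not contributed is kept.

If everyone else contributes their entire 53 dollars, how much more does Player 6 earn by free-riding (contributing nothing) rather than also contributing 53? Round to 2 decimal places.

38.61 dollars

Switching from a contribution of 53 to 0 lets Player 6 keep an extra 53 dollars, but lowers the chores-and-supplies kitty by 53, which costs Player 6 their own share of that drop: 1.9/7 × 53 = 14.39.
Net gain = 53 − 14.39 = 38.61. The private return per contributed unit (0.2714) is below 1, so free-riding is indeed the best response regardless of what the others do.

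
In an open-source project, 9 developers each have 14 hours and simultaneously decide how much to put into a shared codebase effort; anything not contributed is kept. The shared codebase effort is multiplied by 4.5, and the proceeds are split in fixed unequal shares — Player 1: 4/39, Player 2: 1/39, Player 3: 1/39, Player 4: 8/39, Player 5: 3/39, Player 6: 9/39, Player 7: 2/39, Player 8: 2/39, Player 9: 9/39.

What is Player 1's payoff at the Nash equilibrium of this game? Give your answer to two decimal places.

26.92 hours

Player j's private return per contributed unit is 4.5 × (j's share). Contributing is weakly dominant for j when that share is at least 1/4.5 = 0.2222, and contributing 0 is dominant otherwise.
Player 6 and Player 9 are above the threshold, contributing 14 each; the remaining 7 contribute 0. Total contributed: 28.
Player 1 keeps 14 and receives 4.5 × 28 × 4/39 = 12.92 from the shared codebase effort, for a payoff of 26.92.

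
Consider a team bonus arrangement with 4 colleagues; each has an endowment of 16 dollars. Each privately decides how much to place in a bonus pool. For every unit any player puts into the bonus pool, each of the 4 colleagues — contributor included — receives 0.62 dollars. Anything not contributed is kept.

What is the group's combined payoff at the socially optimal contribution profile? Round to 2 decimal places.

Each contributed unit returns 2.480 to the group as a whole (0.62 to each of 4 players), which exceeds 1, so the social optimum is full contribution: group total = 2.480 × 64 = 158.72.

158.72 dollars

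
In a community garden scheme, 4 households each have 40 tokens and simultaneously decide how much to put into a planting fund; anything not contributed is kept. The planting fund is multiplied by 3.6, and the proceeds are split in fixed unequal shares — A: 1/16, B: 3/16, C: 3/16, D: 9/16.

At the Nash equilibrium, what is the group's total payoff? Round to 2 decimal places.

Player j's private return per contributed unit is 3.6 × (j's share). Contributing is weakly dominant for j when that share is at least 1/3.6 = 0.2778, and contributing 0 is dominant otherwise.
D alone (share 9/16) is above the threshold, contributing 40; the remaining 3 contribute 0. Total contributed: 40.
The planting fund pays out 3.6 × 40 = 144.00 in total (split across the unequal shares, but the aggregate is all that matters for the group sum).
The 3 free-riders keep 40 each, adding 120. Group total = 120 + 144.00 = 264.00.

264.00 tokens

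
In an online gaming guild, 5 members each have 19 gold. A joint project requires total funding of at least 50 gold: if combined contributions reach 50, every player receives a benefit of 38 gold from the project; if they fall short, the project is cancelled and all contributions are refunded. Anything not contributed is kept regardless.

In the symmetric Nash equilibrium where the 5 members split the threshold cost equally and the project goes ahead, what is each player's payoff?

47 gold

Equal share of the threshold: 50/5 = 10.
At this profile no one gains by cutting their contribution: any cut drops the total below 50, the project is cancelled, contributions are refunded, and the deviator ends with 19, which is less than 19 − 10 + 38 = 47. Contributing more than 10 just wastes the excess. So contributing exactly 10 is a best response.
Each player's payoff: 19 − 10 + 38 = 47.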